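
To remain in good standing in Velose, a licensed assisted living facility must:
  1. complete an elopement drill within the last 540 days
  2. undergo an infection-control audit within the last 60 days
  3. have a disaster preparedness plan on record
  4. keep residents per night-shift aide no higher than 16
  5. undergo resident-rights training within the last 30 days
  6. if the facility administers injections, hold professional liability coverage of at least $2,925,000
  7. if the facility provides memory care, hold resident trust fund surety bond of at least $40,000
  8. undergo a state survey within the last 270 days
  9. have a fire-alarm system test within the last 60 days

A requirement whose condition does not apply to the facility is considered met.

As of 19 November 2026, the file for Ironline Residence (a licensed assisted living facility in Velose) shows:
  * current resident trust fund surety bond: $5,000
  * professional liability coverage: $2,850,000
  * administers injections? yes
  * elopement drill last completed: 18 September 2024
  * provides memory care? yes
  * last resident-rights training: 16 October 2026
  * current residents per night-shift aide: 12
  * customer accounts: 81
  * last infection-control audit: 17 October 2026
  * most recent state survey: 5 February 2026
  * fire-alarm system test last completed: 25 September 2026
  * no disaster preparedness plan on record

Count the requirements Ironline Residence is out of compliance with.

6

1. elopement drill 792 days ago vs limit 540 → not met
2. infection-control audit 33 days ago vs limit 60 → met
3. disaster preparedness plan absent → not met
4. residents per night-shift aide 12 ≤ 16 → met
5. resident-rights training 34 days ago vs limit 30 → not met
6. condition 'administers injections' holds; professional liability coverage $2,850,000 < $2,925,000 → not met
7. condition 'provides memory care' holds; resident trust fund surety bond $5,000 < $40,000 → not met
8. state survey 287 days ago vs limit 270 → not met
9. fire-alarm system test 55 days ago vs limit 60 → met
Not met: 6 of 9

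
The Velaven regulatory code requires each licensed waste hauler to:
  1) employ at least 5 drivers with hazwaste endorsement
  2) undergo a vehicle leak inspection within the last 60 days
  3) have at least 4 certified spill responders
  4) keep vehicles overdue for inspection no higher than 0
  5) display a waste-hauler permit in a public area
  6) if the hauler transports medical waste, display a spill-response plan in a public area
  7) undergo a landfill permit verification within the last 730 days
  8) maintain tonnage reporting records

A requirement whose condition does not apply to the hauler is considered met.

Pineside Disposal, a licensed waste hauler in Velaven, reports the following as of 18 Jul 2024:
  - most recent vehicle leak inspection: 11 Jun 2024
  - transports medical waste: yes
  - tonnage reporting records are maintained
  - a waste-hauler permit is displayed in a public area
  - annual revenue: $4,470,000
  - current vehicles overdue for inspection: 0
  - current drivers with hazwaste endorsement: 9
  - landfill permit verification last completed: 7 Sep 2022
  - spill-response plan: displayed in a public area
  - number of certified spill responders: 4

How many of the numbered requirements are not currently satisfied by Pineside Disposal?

0

1. drivers with hazwaste endorsement 9 ≥ 5 → met
2. vehicle leak inspection 37 days ago vs limit 60 → met
3. certified spill responders 4 ≥ 4 → met
4. vehicles overdue for inspection 0 ≤ 0 → met
5. waste-hauler permit present → met
6. condition 'transports medical waste' holds; spill-response plan present → met
7. landfill permit verification 680 days ago vs limit 730 → met
8. tonnage reporting records present → met
Not met: 0 of 8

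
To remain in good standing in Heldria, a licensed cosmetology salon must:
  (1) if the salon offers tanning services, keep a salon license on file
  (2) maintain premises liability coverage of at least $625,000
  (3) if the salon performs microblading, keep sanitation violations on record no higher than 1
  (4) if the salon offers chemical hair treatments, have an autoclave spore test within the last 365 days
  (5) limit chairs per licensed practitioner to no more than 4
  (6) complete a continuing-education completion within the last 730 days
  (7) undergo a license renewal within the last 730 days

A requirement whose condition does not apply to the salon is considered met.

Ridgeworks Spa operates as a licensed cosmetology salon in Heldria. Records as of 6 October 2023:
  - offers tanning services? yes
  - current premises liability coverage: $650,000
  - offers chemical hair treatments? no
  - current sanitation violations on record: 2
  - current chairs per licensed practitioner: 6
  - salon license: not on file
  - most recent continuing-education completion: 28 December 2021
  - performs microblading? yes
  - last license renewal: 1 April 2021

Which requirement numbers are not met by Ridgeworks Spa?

1, 3, 5, 7

1. condition 'offers tanning services' holds; salon license absent → not met
2. premises liability coverage $650,000 ≥ $625,000 → met
3. condition 'performs microblading' holds; sanitation violations on record 2 > 1 → not met
4. condition 'offers chemical hair treatments' does not hold → requirement n/a → met
5. chairs per licensed practitioner 6 > 4 → not met
6. continuing-education completion 647 days ago vs limit 730 → met
7. license renewal 918 days ago vs limit 730 → not met
Not met: 1, 3, 5, 7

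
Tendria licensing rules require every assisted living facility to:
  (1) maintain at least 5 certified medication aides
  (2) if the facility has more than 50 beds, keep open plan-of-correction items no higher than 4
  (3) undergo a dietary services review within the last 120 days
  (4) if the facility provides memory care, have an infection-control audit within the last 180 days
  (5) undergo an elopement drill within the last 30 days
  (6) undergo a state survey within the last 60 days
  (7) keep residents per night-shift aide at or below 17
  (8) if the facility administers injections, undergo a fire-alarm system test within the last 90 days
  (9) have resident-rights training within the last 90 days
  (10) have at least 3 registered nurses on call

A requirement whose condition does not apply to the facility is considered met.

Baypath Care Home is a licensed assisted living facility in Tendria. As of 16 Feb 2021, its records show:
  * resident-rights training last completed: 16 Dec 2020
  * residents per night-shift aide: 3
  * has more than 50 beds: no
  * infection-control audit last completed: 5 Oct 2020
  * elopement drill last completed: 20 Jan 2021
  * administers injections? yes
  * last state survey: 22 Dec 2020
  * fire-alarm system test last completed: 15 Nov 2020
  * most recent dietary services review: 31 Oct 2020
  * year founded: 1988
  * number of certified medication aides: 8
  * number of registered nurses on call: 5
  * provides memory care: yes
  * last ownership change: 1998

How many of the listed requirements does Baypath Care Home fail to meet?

1

1. certified medication aides 8 ≥ 5 → met
2. condition 'has more than 50 beds' does not hold → requirement n/a → met
3. dietary services review 108 days ago vs limit 120 → met
4. condition 'provides memory care' holds; infection-control audit 134 days ago vs limit 180 → met
5. elopement drill 27 days ago vs limit 30 → met
6. state survey 56 days ago vs limit 60 → met
7. residents per night-shift aide 3 ≤ 17 → met
8. condition 'administers injections' holds; fire-alarm system test 93 days ago vs limit 90 → not met
9. resident-rights training 62 days ago vs limit 90 → met
10. registered nurses on call 5 ≥ 3 → met
Not met: 1 of 10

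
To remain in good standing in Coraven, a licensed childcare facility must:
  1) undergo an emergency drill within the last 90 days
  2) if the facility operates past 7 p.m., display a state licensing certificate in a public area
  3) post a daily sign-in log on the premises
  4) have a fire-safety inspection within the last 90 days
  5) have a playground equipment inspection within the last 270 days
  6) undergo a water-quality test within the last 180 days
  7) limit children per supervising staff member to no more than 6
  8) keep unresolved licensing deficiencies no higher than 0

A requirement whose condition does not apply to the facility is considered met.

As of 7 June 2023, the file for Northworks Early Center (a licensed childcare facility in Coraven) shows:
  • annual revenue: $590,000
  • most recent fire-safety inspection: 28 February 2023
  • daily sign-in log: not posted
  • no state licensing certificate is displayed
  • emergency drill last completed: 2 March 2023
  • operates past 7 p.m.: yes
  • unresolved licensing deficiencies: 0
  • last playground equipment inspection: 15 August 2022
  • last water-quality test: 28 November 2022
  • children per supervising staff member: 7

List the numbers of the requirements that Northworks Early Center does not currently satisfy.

1, 2, 3, 4, 5, 6, 7

1. emergency drill 97 days ago vs limit 90 → not met
2. condition 'operates past 7 p.m.' holds; state licensing certificate absent → not met
3. daily sign-in log absent → not met
4. fire-safety inspection 99 days ago vs limit 90 → not met
5. playground equipment inspection 296 days ago vs limit 270 → not met
6. water-quality test 191 days ago vs limit 180 → not met
7. children per supervising staff member 7 > 6 → not met
8. unresolved licensing deficiencies 0 ≤ 0 → met
Not met: 1, 2, 3, 4, 5, 6, 7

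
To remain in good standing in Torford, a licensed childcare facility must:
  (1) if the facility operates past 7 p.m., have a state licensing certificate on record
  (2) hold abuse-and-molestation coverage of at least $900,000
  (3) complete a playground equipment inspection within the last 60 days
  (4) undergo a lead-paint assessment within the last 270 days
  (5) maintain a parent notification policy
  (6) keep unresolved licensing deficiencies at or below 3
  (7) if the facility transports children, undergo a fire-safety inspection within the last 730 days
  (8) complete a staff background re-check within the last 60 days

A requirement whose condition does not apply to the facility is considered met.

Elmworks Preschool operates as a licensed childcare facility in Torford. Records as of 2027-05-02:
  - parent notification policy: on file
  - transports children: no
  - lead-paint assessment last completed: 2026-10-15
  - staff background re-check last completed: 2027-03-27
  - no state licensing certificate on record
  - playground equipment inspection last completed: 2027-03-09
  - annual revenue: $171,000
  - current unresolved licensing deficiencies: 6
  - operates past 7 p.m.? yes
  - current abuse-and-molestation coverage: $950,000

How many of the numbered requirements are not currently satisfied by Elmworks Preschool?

2

1. condition 'operates past 7 p.m.' holds; state licensing certificate absent → not met
2. abuse-and-molestation coverage $950,000 ≥ $900,000 → met
3. playground equipment inspection 54 days ago vs limit 60 → met
4. lead-paint assessment 199 days ago vs limit 270 → met
5. parent notification policy present → met
6. unresolved licensing deficiencies 6 > 3 → not met
7. condition 'transports children' does not hold → requirement n/a → met
8. staff background re-check 36 days ago vs limit 60 → met
Not met: 2 of 8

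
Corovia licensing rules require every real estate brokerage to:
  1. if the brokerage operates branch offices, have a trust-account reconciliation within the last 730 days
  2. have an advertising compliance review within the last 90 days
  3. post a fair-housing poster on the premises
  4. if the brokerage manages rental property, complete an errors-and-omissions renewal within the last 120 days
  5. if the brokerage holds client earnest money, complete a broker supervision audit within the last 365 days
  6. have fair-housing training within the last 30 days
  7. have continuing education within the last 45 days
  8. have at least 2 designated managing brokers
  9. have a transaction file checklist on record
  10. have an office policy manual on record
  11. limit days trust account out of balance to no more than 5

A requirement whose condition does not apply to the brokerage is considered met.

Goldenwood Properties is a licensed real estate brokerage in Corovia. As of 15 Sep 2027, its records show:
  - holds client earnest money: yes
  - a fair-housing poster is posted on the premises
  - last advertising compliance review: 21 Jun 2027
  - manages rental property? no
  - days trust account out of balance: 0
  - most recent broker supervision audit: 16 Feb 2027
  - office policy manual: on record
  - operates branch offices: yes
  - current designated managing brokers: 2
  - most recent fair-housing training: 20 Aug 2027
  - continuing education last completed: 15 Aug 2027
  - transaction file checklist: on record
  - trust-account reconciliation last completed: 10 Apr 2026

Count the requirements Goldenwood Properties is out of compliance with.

0

1. condition 'operates branch offices' holds; trust-account reconciliation 523 days ago vs limit 730 → met
2. advertising compliance review 86 days ago vs limit 90 → met
3. fair-housing poster present → met
4. condition 'manages rental property' does not hold → requirement n/a → met
5. condition 'holds client earnest money' holds; broker supervision audit 211 days ago vs limit 365 → met
6. fair-housing training 26 days ago vs limit 30 → met
7. continuing education 31 days ago vs limit 45 → met
8. designated managing brokers 2 ≥ 2 → met
9. transaction file checklist present → met
10. office policy manual present → met
11. days trust account out of balance 0 ≤ 5 → met
Not met: 0 of 11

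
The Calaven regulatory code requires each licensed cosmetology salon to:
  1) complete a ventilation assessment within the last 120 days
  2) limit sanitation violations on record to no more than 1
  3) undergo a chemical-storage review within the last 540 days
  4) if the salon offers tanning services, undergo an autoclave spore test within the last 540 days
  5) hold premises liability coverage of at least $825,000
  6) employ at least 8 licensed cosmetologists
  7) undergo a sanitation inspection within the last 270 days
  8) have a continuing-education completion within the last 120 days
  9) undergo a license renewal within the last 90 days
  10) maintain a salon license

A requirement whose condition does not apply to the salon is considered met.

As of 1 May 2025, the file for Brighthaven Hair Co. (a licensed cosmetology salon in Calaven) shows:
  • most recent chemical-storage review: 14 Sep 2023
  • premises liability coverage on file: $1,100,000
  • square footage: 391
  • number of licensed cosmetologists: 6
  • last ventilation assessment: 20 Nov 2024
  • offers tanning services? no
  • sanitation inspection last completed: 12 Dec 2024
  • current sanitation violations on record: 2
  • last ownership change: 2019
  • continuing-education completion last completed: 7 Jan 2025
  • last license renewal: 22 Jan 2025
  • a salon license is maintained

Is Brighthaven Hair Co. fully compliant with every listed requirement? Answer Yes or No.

1. ventilation assessment 162 days ago vs limit 120 → not met
2. sanitation violations on record 2 > 1 → not met
3. chemical-storage review 595 days ago vs limit 540 → not met
4. condition 'offers tanning services' does not hold → requirement n/a → met
5. premises liability coverage $1,100,000 ≥ $825,000 → met
6. licensed cosmetologists 6 < 8 → not met
7. sanitation inspection 140 days ago vs limit 270 → met
8. continuing-education completion 114 days ago vs limit 120 → met
9. license renewal 99 days ago vs limit 90 → not met
10. salon license present → met
Not met: 1, 2, 3, 6, 9

No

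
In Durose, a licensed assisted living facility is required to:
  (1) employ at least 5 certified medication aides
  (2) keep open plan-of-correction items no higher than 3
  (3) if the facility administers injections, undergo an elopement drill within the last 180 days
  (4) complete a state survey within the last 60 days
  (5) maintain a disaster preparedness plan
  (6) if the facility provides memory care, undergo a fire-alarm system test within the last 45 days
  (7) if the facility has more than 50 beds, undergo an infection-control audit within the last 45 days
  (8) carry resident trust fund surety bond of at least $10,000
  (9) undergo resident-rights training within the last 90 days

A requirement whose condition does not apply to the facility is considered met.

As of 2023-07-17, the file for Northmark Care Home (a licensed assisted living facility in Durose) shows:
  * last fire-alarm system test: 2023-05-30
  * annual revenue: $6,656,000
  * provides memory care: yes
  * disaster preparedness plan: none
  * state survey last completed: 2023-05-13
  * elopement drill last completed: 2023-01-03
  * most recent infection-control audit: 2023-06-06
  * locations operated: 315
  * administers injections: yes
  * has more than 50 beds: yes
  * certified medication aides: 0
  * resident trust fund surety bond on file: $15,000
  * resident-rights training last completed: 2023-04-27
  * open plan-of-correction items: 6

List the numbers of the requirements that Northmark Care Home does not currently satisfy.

1, 2, 3, 4, 5, 6

1. certified medication aides 0 < 5 → not met
2. open plan-of-correction items 6 > 3 → not met
3. condition 'administers injections' holds; elopement drill 195 days ago vs limit 180 → not met
4. state survey 65 days ago vs limit 60 → not met
5. disaster preparedness plan absent → not met
6. condition 'provides memory care' holds; fire-alarm system test 48 days ago vs limit 45 → not met
7. condition 'has more than 50 beds' holds; infection-control audit 41 days ago vs limit 45 → met
8. resident trust fund surety bond $15,000 ≥ $10,000 → met
9. resident-rights training 81 days ago vs limit 90 → met
Not met: 1, 2, 3, 4, 5, 6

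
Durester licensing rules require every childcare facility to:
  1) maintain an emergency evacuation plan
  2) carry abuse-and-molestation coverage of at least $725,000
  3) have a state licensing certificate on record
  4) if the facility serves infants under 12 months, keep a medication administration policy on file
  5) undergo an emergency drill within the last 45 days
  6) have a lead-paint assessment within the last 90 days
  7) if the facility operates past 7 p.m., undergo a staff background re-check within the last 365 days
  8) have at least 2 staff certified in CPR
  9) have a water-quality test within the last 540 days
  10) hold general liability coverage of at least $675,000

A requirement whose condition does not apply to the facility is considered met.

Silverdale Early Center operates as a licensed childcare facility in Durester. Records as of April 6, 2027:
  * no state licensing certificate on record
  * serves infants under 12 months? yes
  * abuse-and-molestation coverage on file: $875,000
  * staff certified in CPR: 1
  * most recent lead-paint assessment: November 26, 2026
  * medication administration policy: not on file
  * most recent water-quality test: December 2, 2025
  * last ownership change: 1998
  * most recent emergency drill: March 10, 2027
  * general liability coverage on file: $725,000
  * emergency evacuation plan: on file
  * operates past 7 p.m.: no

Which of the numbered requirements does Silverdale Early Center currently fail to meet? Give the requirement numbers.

3, 4, 6, 8

1. emergency evacuation plan present → met
2. abuse-and-molestation coverage $875,000 ≥ $725,000 → met
3. state licensing certificate absent → not met
4. condition 'serves infants under 12 months' holds; medication administration policy absent → not met
5. emergency drill 27 days ago vs limit 45 → met
6. lead-paint assessment 131 days ago vs limit 90 → not met
7. condition 'operates past 7 p.m.' does not hold → requirement n/a → met
8. staff certified in CPR 1 < 2 → not met
9. water-quality test 490 days ago vs limit 540 → met
10. general liability coverage $725,000 ≥ $675,000 → met
Not met: 3, 4, 6, 8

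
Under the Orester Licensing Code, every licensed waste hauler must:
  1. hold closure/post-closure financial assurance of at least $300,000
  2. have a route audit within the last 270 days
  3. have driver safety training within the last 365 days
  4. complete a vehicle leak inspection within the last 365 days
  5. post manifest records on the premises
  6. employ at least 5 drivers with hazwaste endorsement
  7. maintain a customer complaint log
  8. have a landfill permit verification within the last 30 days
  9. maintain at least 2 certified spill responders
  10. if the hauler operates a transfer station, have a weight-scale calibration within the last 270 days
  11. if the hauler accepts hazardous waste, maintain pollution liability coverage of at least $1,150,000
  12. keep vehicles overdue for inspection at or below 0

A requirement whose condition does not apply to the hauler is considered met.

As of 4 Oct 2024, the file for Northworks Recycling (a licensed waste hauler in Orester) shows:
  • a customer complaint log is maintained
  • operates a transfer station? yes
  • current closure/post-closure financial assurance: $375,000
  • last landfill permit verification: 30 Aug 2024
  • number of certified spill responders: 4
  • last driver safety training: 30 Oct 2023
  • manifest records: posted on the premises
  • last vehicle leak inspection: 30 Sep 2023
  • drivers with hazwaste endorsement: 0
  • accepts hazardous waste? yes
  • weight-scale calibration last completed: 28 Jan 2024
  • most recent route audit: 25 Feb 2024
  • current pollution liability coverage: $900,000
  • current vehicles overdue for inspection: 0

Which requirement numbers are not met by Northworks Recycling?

1. closure/post-closure financial assurance $375,000 ≥ $300,000 → met
2. route audit 222 days ago vs limit 270 → met
3. driver safety training 340 days ago vs limit 365 → met
4. vehicle leak inspection 370 days ago vs limit 365 → not met
5. manifest records present → met
6. drivers with hazwaste endorsement 0 < 5 → not met
7. customer complaint log present → met
8. landfill permit verification 35 days ago vs limit 30 → not met
9. certified spill responders 4 ≥ 2 → met
10. condition 'operates a transfer station' holds; weight-scale calibration 250 days ago vs limit 270 → met
11. condition 'accepts hazardous waste' holds; pollution liability coverage $900,000 < $1,150,000 → not met
12. vehicles overdue for inspection 0 ≤ 0 → met
Not met: 4, 6, 8, 11

4, 6, 8, 11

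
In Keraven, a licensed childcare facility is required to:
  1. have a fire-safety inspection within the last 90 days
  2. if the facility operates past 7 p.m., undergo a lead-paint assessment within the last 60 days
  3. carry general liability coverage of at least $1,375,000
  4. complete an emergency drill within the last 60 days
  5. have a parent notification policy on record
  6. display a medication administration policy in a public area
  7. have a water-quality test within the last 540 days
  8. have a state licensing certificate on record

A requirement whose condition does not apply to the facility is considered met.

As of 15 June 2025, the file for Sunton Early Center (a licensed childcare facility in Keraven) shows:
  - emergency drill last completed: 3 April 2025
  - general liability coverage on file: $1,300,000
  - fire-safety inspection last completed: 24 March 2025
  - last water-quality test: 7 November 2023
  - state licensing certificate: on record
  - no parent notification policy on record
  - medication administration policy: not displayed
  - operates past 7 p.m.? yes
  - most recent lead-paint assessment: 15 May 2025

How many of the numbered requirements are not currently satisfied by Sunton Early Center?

1. fire-safety inspection 83 days ago vs limit 90 → met
2. condition 'operates past 7 p.m.' holds; lead-paint assessment 31 days ago vs limit 60 → met
3. general liability coverage $1,300,000 < $1,375,000 → not met
4. emergency drill 73 days ago vs limit 60 → not met
5. parent notification policy absent → not met
6. medication administration policy absent → not met
7. water-quality test 586 days ago vs limit 540 → not met
8. state licensing certificate present → met
Not met: 5 of 8

5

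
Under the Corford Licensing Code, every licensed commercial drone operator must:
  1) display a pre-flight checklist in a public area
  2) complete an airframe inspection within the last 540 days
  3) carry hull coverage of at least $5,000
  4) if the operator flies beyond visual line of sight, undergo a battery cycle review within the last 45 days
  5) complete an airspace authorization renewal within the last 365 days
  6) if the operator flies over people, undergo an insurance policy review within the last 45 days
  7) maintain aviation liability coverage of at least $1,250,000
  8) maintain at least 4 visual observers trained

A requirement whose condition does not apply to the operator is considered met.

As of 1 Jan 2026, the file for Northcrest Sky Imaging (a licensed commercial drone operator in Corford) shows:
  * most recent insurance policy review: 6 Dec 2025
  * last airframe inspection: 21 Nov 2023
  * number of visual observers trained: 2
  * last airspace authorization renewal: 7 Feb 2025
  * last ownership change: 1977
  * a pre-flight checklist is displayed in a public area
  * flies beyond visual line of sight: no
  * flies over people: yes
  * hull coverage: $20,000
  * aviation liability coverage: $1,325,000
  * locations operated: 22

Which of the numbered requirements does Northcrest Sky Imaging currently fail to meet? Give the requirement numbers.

1. pre-flight checklist present → met
2. airframe inspection 772 days ago vs limit 540 → not met
3. hull coverage $20,000 ≥ $5,000 → met
4. condition 'flies beyond visual line of sight' does not hold → requirement n/a → met
5. airspace authorization renewal 328 days ago vs limit 365 → met
6. condition 'flies over people' holds; insurance policy review 26 days ago vs limit 45 → met
7. aviation liability coverage $1,325,000 ≥ $1,250,000 → met
8. visual observers trained 2 < 4 → not met
Not met: 2, 8

2, 8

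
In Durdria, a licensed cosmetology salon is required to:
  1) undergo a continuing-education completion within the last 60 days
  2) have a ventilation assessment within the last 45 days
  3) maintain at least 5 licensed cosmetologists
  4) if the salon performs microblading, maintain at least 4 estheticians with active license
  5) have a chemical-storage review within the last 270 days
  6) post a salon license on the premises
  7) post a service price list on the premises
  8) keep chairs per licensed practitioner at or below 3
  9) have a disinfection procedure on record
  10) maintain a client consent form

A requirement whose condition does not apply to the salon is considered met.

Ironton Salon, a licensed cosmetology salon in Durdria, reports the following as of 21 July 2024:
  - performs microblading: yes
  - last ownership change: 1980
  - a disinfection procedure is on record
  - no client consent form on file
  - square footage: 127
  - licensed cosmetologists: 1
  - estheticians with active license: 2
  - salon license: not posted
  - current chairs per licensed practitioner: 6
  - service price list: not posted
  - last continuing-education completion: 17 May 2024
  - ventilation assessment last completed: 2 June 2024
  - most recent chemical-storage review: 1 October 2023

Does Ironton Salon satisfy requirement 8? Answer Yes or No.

No

8. chairs per licensed practitioner 6 > 3 → not met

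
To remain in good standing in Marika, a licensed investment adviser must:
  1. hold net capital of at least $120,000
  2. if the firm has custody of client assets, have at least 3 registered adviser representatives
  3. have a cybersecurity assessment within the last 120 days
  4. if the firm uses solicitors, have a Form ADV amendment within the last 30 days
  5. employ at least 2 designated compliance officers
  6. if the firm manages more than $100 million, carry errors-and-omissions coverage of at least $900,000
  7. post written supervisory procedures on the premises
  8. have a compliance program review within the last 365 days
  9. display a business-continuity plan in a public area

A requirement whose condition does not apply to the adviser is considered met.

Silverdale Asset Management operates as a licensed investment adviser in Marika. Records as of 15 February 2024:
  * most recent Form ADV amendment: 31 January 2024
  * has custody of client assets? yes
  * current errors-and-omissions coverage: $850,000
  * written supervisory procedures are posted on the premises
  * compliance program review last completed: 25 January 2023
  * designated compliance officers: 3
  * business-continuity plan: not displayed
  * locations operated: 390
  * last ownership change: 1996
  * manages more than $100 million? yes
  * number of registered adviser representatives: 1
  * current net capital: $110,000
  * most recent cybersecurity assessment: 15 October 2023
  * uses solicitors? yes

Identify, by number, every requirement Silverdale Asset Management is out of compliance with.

1, 2, 3, 6, 8, 9

1. net capital $110,000 < $120,000 → not met
2. condition 'has custody of client assets' holds; registered adviser representatives 1 < 3 → not met
3. cybersecurity assessment 123 days ago vs limit 120 → not met
4. condition 'uses solicitors' holds; Form ADV amendment 15 days ago vs limit 30 → met
5. designated compliance officers 3 ≥ 2 → met
6. condition 'manages more than $100 million' holds; errors-and-omissions coverage $850,000 < $900,000 → not met
7. written supervisory procedures present → met
8. compliance program review 386 days ago vs limit 365 → not met
9. business-continuity plan absent → not met
Not met: 1, 2, 3, 6, 8, 9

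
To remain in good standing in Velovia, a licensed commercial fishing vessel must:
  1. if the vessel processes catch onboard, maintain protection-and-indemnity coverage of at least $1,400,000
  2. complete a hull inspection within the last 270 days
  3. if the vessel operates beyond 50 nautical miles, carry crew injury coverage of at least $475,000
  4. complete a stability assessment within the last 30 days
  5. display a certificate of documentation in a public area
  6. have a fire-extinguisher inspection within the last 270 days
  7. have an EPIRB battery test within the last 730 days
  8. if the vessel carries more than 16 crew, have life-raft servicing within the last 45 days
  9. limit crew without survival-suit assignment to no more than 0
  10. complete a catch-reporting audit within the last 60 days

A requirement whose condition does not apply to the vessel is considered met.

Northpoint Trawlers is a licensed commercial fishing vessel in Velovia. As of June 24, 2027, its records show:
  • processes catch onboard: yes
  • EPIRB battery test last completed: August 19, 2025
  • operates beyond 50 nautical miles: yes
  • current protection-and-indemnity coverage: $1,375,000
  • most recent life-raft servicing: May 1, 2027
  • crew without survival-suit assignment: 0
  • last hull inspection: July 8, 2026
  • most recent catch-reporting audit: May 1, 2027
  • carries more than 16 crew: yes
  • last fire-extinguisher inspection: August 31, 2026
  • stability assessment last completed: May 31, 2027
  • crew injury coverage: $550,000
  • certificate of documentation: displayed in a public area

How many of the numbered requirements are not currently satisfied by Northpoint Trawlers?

1. condition 'processes catch onboard' holds; protection-and-indemnity coverage $1,375,000 < $1,400,000 → not met
2. hull inspection 351 days ago vs limit 270 → not met
3. condition 'operates beyond 50 nautical miles' holds; crew injury coverage $550,000 ≥ $475,000 → met
4. stability assessment 24 days ago vs limit 30 → met
5. certificate of documentation present → met
6. fire-extinguisher inspection 297 days ago vs limit 270 → not met
7. EPIRB battery test 674 days ago vs limit 730 → met
8. condition 'carries more than 16 crew' holds; life-raft servicing 54 days ago vs limit 45 → not met
9. crew without survival-suit assignment 0 ≤ 0 → met
10. catch-reporting audit 54 days ago vs limit 60 → met
Not met: 4 of 10

4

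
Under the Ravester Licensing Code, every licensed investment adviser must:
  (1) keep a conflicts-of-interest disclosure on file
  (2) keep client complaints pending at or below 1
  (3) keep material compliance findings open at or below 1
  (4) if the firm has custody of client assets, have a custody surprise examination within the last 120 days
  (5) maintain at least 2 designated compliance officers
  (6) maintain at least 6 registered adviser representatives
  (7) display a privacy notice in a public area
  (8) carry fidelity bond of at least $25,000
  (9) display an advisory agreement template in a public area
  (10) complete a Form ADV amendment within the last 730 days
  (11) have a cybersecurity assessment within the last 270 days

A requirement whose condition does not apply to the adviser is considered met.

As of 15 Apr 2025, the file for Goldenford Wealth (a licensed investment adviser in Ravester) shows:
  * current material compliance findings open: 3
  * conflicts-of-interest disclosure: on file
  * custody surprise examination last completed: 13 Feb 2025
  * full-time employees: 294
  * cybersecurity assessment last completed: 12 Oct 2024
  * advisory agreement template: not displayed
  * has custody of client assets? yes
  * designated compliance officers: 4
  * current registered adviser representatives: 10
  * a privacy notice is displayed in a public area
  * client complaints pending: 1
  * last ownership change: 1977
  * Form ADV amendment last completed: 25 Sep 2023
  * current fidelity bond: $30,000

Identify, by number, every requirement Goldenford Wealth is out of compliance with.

3, 9

1. conflicts-of-interest disclosure present → met
2. client complaints pending 1 ≤ 1 → met
3. material compliance findings open 3 > 1 → not met
4. condition 'has custody of client assets' holds; custody surprise examination 61 days ago vs limit 120 → met
5. designated compliance officers 4 ≥ 2 → met
6. registered adviser representatives 10 ≥ 6 → met
7. privacy notice present → met
8. fidelity bond $30,000 ≥ $25,000 → met
9. advisory agreement template absent → not met
10. Form ADV amendment 568 days ago vs limit 730 → met
11. cybersecurity assessment 185 days ago vs limit 270 → met
Not met: 3, 9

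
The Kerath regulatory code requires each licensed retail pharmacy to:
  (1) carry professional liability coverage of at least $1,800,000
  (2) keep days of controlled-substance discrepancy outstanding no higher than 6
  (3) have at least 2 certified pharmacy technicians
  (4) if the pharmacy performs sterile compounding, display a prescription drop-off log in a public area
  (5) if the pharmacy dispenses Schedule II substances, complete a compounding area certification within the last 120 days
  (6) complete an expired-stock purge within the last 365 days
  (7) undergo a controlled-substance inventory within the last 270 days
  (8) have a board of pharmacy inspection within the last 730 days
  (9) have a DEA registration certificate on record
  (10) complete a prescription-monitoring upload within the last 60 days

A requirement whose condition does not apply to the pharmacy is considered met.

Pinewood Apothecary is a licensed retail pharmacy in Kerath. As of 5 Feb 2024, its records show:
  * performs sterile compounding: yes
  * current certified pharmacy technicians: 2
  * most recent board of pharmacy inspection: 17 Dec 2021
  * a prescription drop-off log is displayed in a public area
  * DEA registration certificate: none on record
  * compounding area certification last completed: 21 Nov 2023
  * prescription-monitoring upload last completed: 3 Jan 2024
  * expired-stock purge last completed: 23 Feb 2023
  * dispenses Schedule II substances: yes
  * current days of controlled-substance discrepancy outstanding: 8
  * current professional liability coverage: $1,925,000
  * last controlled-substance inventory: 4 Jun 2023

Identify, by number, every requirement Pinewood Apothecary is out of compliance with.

2, 8, 9

1. professional liability coverage $1,925,000 ≥ $1,800,000 → met
2. days of controlled-substance discrepancy outstanding 8 > 6 → not met
3. certified pharmacy technicians 2 ≥ 2 → met
4. condition 'performs sterile compounding' holds; prescription drop-off log present → met
5. condition 'dispenses Schedule II substances' holds; compounding area certification 76 days ago vs limit 120 → met
6. expired-stock purge 347 days ago vs limit 365 → met
7. controlled-substance inventory 246 days ago vs limit 270 → met
8. board of pharmacy inspection 780 days ago vs limit 730 → not met
9. DEA registration certificate absent → not met
10. prescription-monitoring upload 33 days ago vs limit 60 → met
Not met: 2, 8, 9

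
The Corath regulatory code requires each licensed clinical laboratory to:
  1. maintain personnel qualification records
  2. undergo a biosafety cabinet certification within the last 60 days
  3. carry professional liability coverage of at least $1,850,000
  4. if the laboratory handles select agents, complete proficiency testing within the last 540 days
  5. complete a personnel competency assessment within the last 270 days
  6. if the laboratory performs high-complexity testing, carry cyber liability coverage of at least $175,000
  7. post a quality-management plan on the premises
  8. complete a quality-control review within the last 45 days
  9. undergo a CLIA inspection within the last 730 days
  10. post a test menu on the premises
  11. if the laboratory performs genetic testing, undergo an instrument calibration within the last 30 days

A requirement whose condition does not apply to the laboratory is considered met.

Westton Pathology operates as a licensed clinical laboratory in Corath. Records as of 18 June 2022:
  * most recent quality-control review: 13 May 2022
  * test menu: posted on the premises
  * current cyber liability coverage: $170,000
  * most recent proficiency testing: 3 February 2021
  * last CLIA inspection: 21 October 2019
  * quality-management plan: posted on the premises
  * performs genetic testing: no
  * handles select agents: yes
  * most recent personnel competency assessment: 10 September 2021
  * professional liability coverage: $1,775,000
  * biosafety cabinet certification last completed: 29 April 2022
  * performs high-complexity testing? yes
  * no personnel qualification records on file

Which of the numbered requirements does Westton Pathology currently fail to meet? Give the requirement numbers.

1, 3, 5, 6, 9

1. personnel qualification records absent → not met
2. biosafety cabinet certification 50 days ago vs limit 60 → met
3. professional liability coverage $1,775,000 < $1,850,000 → not met
4. condition 'handles select agents' holds; proficiency testing 500 days ago vs limit 540 → met
5. personnel competency assessment 281 days ago vs limit 270 → not met
6. condition 'performs high-complexity testing' holds; cyber liability coverage $170,000 < $175,000 → not met
7. quality-management plan present → met
8. quality-control review 36 days ago vs limit 45 → met
9. CLIA inspection 971 days ago vs limit 730 → not met
10. test menu present → met
11. condition 'performs genetic testing' does not hold → requirement n/a → met
Not met: 1, 3, 5, 6, 9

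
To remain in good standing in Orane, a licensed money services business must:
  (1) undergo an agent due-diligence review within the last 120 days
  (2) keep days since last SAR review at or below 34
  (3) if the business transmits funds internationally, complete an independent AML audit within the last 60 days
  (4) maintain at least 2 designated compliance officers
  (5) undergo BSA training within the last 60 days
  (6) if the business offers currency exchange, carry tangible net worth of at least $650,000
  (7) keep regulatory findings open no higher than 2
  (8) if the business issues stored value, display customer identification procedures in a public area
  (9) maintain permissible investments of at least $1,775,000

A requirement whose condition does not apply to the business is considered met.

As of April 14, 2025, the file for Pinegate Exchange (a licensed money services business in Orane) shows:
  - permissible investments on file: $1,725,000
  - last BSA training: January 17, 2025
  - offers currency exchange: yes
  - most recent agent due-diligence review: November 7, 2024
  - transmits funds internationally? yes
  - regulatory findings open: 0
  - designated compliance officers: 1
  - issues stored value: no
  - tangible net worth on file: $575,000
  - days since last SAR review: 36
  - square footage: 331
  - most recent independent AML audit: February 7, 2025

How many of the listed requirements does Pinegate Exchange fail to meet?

1. agent due-diligence review 158 days ago vs limit 120 → not met
2. days since last SAR review 36 > 34 → not met
3. condition 'transmits funds internationally' holds; independent AML audit 66 days ago vs limit 60 → not met
4. designated compliance officers 1 < 2 → not met
5. BSA training 87 days ago vs limit 60 → not met
6. condition 'offers currency exchange' holds; tangible net worth $575,000 < $650,000 → not met
7. regulatory findings open 0 ≤ 2 → met
8. condition 'issues stored value' does not hold → requirement n/a → met
9. permissible investments $1,725,000 < $1,775,000 → not met
Not met: 7 of 9

7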